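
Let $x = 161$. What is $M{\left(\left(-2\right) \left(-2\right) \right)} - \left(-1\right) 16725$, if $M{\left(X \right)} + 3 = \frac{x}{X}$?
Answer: $\frac{67049}{4} \approx 16762.0$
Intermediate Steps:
$M{\left(X \right)} = -3 + \frac{161}{X}$
$M{\left(\left(-2\right) \left(-2\right) \right)} - \left(-1\right) 16725 = \left(-3 + \frac{161}{\left(-2\right) \left(-2\right)}\right) - \left(-1\right) 16725 = \left(-3 + \frac{161}{4}\right) - -16725 = \left(-3 + 161 \cdot \frac{1}{4}\right) + 16725 = \left(-3 + \frac{161}{4}\right) + 16725 = \frac{149}{4} + 16725 = \frac{67049}{4}$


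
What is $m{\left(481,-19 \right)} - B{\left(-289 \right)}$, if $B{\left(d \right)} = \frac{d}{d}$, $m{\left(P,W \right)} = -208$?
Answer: $-209$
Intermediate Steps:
$B{\left(d \right)} = 1$
$m{\left(481,-19 \right)} - B{\left(-289 \right)} = -208 - 1 = -209$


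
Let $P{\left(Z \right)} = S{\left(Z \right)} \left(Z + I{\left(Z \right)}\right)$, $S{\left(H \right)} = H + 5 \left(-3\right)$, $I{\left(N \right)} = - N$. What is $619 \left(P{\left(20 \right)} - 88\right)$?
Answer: $-54472$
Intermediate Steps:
$S{\left(H \right)} = -15 + H$ ($S{\left(H \right)} = H - 15 = -15 + H$)
$P{\left(Z \right)} = 0$ ($P{\left(Z \right)} = \left(-15 + Z\right) \left(Z - Z\right) = \left(-15 + Z\right) 0 = 0$)
$619 \left(P{\left(20 \right)} - 88\right) = 619 \left(0 - 88\right) = 619 \left(-88\right) = -54472$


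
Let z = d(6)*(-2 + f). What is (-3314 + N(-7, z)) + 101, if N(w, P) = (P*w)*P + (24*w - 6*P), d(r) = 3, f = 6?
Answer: -4461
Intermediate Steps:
z = 12 (z = 3*(-2 + 6) = 3*4 = 12)
N(w, P) = -6*P + 24*w + w*P² (N(w, P) = w*P² + (-6*P + 24*w) = -6*P + 24*w + w*P²)
(-3314 + N(-7, z)) + 101 = (-3314 + (-6*12 + 24*(-7) - 7*12²)) + 101 = (-3314 + (-72 - 168 - 7*144)) + 101 = (-3314 + (-72 - 168 - 1008)) + 101 = (-3314 - 1248) + 101 = -4562 + 101 = -4461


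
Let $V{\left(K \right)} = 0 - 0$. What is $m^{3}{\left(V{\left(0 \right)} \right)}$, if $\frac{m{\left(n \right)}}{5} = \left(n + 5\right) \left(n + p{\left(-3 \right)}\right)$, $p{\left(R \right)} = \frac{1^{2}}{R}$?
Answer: $- \frac{15625}{27} \approx -578.7$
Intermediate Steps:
$p{\left(R \right)} = \frac{1}{R}$ ($p{\left(R \right)} = 1 \frac{1}{R} = \frac{1}{R}$)
$V{\left(K \right)} = 0$ ($V{\left(K \right)} = 0 + 0 = 0$)
$m{\left(n \right)} = 5 \left(5 + n\right) \left(- \frac{1}{3} + n\right)$ ($m{\left(n \right)} = 5 \left(n + 5\right) \left(n + \frac{1}{-3}\right) = 5 \left(5 + n\right) \left(n - \frac{1}{3}\right) = 5 \left(5 + n\right) \left(- \frac{1}{3} + n\right)$)
$m^{3}{\left(V{\left(0 \right)} \right)} = \left(- \frac{25}{3} + 5 \cdot 0^{2} + \frac{70}{3} \cdot 0\right)^{3} = \left(- \frac{25}{3} + 5 \cdot 0 + 0\right)^{3} = \left(- \frac{25}{3} + 0 + 0\right)^{3} = \left(- \frac{25}{3}\right)^{3} = - \frac{15625}{27}$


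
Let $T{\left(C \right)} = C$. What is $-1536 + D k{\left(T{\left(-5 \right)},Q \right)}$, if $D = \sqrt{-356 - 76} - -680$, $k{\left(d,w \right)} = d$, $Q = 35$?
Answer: $-4936 - 60 i \sqrt{3} \approx -4936.0 - 103.92 i$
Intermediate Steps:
$D = 680 + 12 i \sqrt{3}$ ($D = \sqrt{-432} + 680 = 12 i \sqrt{3} + 680 = 680 + 12 i \sqrt{3} \approx 680.0 + 20.785 i$)
$-1536 + D k{\left(T{\left(-5 \right)},Q \right)} = -1536 + \left(680 + 12 i \sqrt{3}\right) \left(-5\right) = -1536 - \left(3400 + 60 i \sqrt{3}\right) = -4936 - 60 i \sqrt{3}$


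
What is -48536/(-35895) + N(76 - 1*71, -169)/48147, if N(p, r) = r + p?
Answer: 776992004/576078855 ≈ 1.3488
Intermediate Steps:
N(p, r) = p + r
-48536/(-35895) + N(76 - 1*71, -169)/48147 = -48536/(-35895) + ((76 - 1*71) - 169)/48147 = -48536*(-1/35895) + ((76 - 71) - 169)*(1/48147) = 48536/35895 + (5 - 169)*(1/48147) = 48536/35895 - 164*1/48147 = 48536/35895 - 164/48147 = 776992004/576078855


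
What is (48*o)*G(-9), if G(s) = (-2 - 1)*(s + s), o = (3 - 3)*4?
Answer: 0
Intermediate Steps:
o = 0 (o = 0*4 = 0)
G(s) = -6*s
(48*o)*G(-9) = (48*0)*(-6*(-9)) = 0*54 = 0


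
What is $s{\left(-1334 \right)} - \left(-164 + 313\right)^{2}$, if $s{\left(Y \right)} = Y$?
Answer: $-23535$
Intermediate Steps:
$s{\left(-1334 \right)} - \left(-164 + 313\right)^{2} = -1334 - \left(-164 + 313\right)^{2} = -1334 - 149^{2} = -1334 - 22201 = -23535$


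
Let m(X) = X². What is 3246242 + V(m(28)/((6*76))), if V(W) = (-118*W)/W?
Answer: 3246124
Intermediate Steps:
V(W) = -118
3246242 + V(m(28)/((6*76))) = 3246242 - 118 = 3246124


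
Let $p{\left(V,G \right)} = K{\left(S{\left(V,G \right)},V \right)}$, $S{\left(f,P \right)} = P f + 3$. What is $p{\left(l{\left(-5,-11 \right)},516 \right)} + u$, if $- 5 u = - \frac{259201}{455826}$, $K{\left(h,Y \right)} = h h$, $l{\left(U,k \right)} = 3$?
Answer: $\frac{5482677666331}{2279130} \approx 2.4056 \cdot 10^{6}$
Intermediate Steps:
$S{\left(f,P \right)} = 3 + P f$
$K{\left(h,Y \right)} = h^{2}$
$p{\left(V,G \right)} = \left(3 + G V\right)^{2}$
$u = \frac{259201}{2279130}$ ($u = - \frac{\left(-259201\right) \frac{1}{455826}}{5} = \left(- \frac{1}{5}\right) \left(- \frac{259201}{455826}\right) = \frac{259201}{2279130} \approx 0.11373$)
$p{\left(l{\left(-5,-11 \right)},516 \right)} + u = \left(3 + 516 \cdot 3\right)^{2} + \frac{259201}{2279130} = \left(3 + 1548\right)^{2} + \frac{259201}{2279130} = 1551^{2} + \frac{259201}{2279130} = 2405601 + \frac{259201}{2279130} = \frac{5482677666331}{2279130}$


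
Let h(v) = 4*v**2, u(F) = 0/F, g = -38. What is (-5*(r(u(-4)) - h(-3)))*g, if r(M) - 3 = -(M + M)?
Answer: -6270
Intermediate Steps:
u(F) = 0
r(M) = 3 - 2*M (r(M) = 3 - (M + M) = 3 - 2*M)
(-5*(r(u(-4)) - h(-3)))*g = -5*((3 - 2*0) - 4*(-3)**2)*(-38) = -5*((3 + 0) - 4*9)*(-38) = -5*(3 - 1*36)*(-38) = -5*(3 - 36)*(-38) = -5*(-33)*(-38) = 165*(-38) = -6270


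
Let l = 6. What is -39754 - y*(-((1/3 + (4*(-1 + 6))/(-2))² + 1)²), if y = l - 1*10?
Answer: -6110074/81 ≈ -75433.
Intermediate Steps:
y = -4 (y = 6 - 1*10 = 6 - 10 = -4)
-39754 - y*(-((1/3 + (4*(-1 + 6))/(-2))² + 1)²) = -39754 - (-4)*(-((1/3 + (4*(-1 + 6))/(-2))² + 1)²) = -39754 - (-4)*(-((1*(⅓) + (4*5)*(-½))² + 1)²) = -39754 - (-4)*(-((⅓ + 20*(-½))² + 1)²) = -39754 - (-4)*(-((⅓ - 10)² + 1)²) = -39754 - (-4)*(-((-29/3)² + 1)²) = -39754 - (-4)*(-(841/9 + 1)²) = -39754 - (-4)*(-(850/9)²) = -39754 - (-4)*(-1*722500/81) = -39754 - (-4)*(-722500)/81 = -39754 - 1*2890000/81 = -39754 - 2890000/81 = -6110074/81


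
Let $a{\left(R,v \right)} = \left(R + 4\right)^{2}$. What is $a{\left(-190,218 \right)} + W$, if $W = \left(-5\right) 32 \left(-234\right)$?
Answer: $72036$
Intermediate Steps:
$a{\left(R,v \right)} = \left(4 + R\right)^{2}$
$W = 37440$ ($W = \left(-160\right) \left(-234\right) = 37440$)
$a{\left(-190,218 \right)} + W = \left(4 - 190\right)^{2} + 37440 = \left(-186\right)^{2} + 37440 = 34596 + 37440 = 72036$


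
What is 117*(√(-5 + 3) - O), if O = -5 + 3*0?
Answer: 585 + 117*I*√2 ≈ 585.0 + 165.46*I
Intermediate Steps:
O = -5 (O = -5 + 0 = -5)
117*(√(-5 + 3) - O) = 117*(√(-5 + 3) - 1*(-5)) = 117*(√(-2) + 5) = 117*(I*√2 + 5) = 117*(5 + I*√2) = 585 + 117*I*√2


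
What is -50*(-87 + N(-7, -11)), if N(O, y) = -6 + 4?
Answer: 4450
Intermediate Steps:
N(O, y) = -2
-50*(-87 + N(-7, -11)) = -50*(-87 - 2) = -50*(-89) = 4450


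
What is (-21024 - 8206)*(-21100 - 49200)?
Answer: 2054869000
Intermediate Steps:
(-21024 - 8206)*(-21100 - 49200) = -29230*(-70300) = 2054869000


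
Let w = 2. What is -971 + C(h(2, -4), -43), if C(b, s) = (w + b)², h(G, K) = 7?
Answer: -890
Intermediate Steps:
C(b, s) = (2 + b)²
-971 + C(h(2, -4), -43) = -971 + (2 + 7)² = -971 + 9² = -971 + 81 = -890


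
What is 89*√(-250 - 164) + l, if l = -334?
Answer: -334 + 267*I*√46 ≈ -334.0 + 1810.9*I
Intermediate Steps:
89*√(-250 - 164) + l = 89*√(-250 - 164) - 334 = 89*√(-414) - 334 = 89*(3*I*√46) - 334 = 267*I*√46 - 334 = -334 + 267*I*√46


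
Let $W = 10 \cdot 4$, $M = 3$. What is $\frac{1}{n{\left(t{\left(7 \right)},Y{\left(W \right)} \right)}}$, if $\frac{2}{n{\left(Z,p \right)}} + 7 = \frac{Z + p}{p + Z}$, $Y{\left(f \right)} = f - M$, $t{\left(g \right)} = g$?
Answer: $-3$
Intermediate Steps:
$W = 40$
$Y{\left(f \right)} = -3 + f$ ($Y{\left(f \right)} = f - 3 = -3 + f$)
$n{\left(Z,p \right)} = - \frac{1}{3}$ ($n{\left(Z,p \right)} = \frac{2}{-7 + \frac{Z + p}{p + Z}} = \frac{2}{-7 + \frac{Z + p}{Z + p}} = \frac{2}{-7 + 1} = \frac{2}{-6} = 2 \left(- \frac{1}{6}\right) = - \frac{1}{3}$)
$\frac{1}{n{\left(t{\left(7 \right)},Y{\left(W \right)} \right)}} = \frac{1}{- \frac{1}{3}} = -3$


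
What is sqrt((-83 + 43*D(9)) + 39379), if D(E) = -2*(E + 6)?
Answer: sqrt(38006) ≈ 194.95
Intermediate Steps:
D(E) = -12 - 2*E (D(E) = -2*(6 + E) = -12 - 2*E)
sqrt((-83 + 43*D(9)) + 39379) = sqrt((-83 + 43*(-12 - 2*9)) + 39379) = sqrt((-83 + 43*(-12 - 18)) + 39379) = sqrt((-83 + 43*(-30)) + 39379) = sqrt((-83 - 1290) + 39379) = sqrt(-1373 + 39379) = sqrt(38006)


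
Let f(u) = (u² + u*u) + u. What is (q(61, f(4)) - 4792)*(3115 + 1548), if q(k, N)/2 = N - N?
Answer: -22345096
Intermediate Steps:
f(u) = u + 2*u² (f(u) = (u² + u²) + u = 2*u² + u = u + 2*u²)
q(k, N) = 0 (q(k, N) = 2*(N - N) = 2*0 = 0)
(q(61, f(4)) - 4792)*(3115 + 1548) = (0 - 4792)*(3115 + 1548) = -4792*4663 = -22345096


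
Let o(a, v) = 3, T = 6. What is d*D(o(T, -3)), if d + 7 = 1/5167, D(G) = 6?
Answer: -217008/5167 ≈ -41.999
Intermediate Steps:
d = -36168/5167 (d = -7 + 1/5167 = -36168/5167 ≈ -6.9998)
d*D(o(T, -3)) = -36168/5167*6 = -217008/5167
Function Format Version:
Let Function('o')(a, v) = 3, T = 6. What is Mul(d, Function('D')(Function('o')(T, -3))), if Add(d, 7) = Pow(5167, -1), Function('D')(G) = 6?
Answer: Rational(-217008, 5167) ≈ -41.999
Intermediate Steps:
d = Rational(-36168, 5167) (d = Add(-7, Pow(5167, -1)) = Add(-7, Rational(1, 5167)) = Rational(-36168, 5167) ≈ -6.9998)
Mul(d, Function('D')(Function('o')(T, -3))) = Mul(Rational(-36168, 5167), 6) = Rational(-217008, 5167)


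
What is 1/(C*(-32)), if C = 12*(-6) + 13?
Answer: 1/1888 ≈ 0.00052966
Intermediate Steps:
C = -59 (C = -72 + 13 = -59)
1/(C*(-32)) = 1/(-59*(-32)) = 1/1888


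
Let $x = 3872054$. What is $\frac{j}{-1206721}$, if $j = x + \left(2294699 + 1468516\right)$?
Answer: $- \frac{7635269}{1206721} \approx -6.3273$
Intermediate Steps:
$j = 7635269$ ($j = 3872054 + \left(2294699 + 1468516\right) = 3872054 + 3763215 = 7635269$)
$\frac{j}{-1206721} = \frac{7635269}{-1206721} = 7635269 \left(- \frac{1}{1206721}\right) = - \frac{7635269}{1206721}$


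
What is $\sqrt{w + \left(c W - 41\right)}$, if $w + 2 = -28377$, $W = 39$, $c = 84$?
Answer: $2 i \sqrt{6286} \approx 158.57 i$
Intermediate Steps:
$w = -28379$ ($w = -2 - 28377 = -28379$)
$\sqrt{w + \left(c W - 41\right)} = \sqrt{-28379 + \left(84 \cdot 39 - 41\right)} = \sqrt{-28379 + \left(3276 - 41\right)} = \sqrt{-28379 + 3235} = \sqrt{-25144} = 2 i \sqrt{6286}$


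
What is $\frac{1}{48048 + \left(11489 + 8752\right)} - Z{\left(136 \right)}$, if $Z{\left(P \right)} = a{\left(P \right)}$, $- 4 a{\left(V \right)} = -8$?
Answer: $- \frac{136577}{68289} \approx -2.0$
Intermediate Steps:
$a{\left(V \right)} = 2$ ($a{\left(V \right)} = \left(- \frac{1}{4}\right) \left(-8\right) = 2$)
$Z{\left(P \right)} = 2$
$\frac{1}{48048 + \left(11489 + 8752\right)} - Z{\left(136 \right)} = \frac{1}{48048 + \left(11489 + 8752\right)} - 2 = \frac{1}{48048 + 20241} - 2 = \frac{1}{68289} - 2 = - \frac{136577}{68289}$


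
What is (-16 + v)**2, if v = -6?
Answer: 484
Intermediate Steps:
(-16 + v)**2 = (-16 - 6)**2 = (-22)**2 = 484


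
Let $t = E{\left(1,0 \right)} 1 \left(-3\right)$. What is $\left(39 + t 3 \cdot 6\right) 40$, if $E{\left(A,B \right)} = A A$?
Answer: $-600$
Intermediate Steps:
$E{\left(A,B \right)} = A^{2}$
$t = -3$ ($t = 1^{2} \cdot 1 \left(-3\right) = 1 \cdot 1 \left(-3\right) = 1 \left(-3\right) = -3$)
$\left(39 + t 3 \cdot 6\right) 40 = \left(39 + \left(-3\right) 3 \cdot 6\right) 40 = \left(39 - 54\right) 40 = \left(-15\right) 40 = -600$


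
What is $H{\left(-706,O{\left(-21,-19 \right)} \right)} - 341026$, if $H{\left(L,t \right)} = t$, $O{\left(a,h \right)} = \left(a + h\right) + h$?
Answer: $-341085$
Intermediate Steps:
$O{\left(a,h \right)} = a + 2 h$
$H{\left(-706,O{\left(-21,-19 \right)} \right)} - 341026 = \left(-21 + 2 \left(-19\right)\right) - 341026 = \left(-21 - 38\right) - 341026 = -59 - 341026 = -341085$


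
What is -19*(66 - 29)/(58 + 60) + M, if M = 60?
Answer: 6377/118 ≈ 54.042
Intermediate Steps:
-19*(66 - 29)/(58 + 60) + M = -19*(66 - 29)/(58 + 60) + 60 = -703/118 + 60 = 6377/118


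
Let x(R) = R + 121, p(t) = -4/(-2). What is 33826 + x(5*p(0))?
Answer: 33957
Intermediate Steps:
p(t) = 2 (p(t) = -4*(-½) = 2)
x(R) = 121 + R
33826 + x(5*p(0)) = 33826 + (121 + 5*2) = 33826 + (121 + 10) = 33826 + 131 = 33957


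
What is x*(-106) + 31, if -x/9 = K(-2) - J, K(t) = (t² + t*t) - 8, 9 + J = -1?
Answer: 9571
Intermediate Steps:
J = -10 (J = -9 - 1 = -10)
K(t) = -8 + 2*t² (K(t) = (t² + t²) - 8 = 2*t² - 8 = -8 + 2*t²)
x = -90 (x = -9*((-8 + 2*(-2)²) - 1*(-10)) = -9*((-8 + 2*4) + 10) = -9*((-8 + 8) + 10) = -9*(0 + 10) = -9*10 = -90)
x*(-106) + 31 = -90*(-106) + 31 = 9540 + 31 = 9571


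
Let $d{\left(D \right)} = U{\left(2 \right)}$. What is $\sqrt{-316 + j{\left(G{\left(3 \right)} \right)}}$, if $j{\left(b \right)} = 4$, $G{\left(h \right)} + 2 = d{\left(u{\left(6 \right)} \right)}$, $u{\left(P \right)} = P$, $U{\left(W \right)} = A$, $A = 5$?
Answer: $2 i \sqrt{78} \approx 17.664 i$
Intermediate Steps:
$U{\left(W \right)} = 5$
$d{\left(D \right)} = 5$
$G{\left(h \right)} = 3$ ($G{\left(h \right)} = -2 + 5 = 3$)
$\sqrt{-316 + j{\left(G{\left(3 \right)} \right)}} = \sqrt{-316 + 4} = \sqrt{-312} = 2 i \sqrt{78}$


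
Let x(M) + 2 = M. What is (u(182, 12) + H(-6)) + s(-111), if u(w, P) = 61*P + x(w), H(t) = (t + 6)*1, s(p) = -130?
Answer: 782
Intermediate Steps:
H(t) = 6 + t (H(t) = (6 + t)*1 = 6 + t)
x(M) = -2 + M
u(w, P) = -2 + w + 61*P (u(w, P) = 61*P + (-2 + w) = -2 + w + 61*P)
(u(182, 12) + H(-6)) + s(-111) = ((-2 + 182 + 61*12) + (6 - 6)) - 130 = ((-2 + 182 + 732) + 0) - 130 = (912 + 0) - 130 = 912 - 130 = 782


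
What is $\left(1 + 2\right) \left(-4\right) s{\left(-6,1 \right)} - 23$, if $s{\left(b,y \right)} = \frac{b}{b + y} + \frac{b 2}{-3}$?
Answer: $- \frac{427}{5} \approx -85.4$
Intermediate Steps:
$s{\left(b,y \right)} = - \frac{2 b}{3} + \frac{b}{b + y}$ ($s{\left(b,y \right)} = \frac{b}{b + y} + 2 b \left(- \frac{1}{3}\right) = \frac{b}{b + y} - \frac{2 b}{3} = - \frac{2 b}{3} + \frac{b}{b + y}$)
$\left(1 + 2\right) \left(-4\right) s{\left(-6,1 \right)} - 23 = \left(1 + 2\right) \left(-4\right) \frac{1}{3} \left(-6\right) \frac{1}{-6 + 1} \left(3 - -12 - 2\right) - 23 = 3 \left(-4\right) \frac{1}{3} \left(-6\right) \frac{1}{-5} \left(3 + 12 - 2\right) - 23 = - 12 \cdot \frac{1}{3} \left(-6\right) \left(- \frac{1}{5}\right) 13 - 23 = \left(-12\right) \frac{26}{5} - 23 = - \frac{312}{5} - 23 = - \frac{427}{5}$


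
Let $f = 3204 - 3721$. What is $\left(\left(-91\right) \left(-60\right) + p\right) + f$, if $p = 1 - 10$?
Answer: $4934$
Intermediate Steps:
$p = -9$ ($p = 1 - 10 = -9$)
$f = -517$
$\left(\left(-91\right) \left(-60\right) + p\right) + f = \left(\left(-91\right) \left(-60\right) - 9\right) - 517 = \left(5460 - 9\right) - 517 = 5451 - 517 = 4934$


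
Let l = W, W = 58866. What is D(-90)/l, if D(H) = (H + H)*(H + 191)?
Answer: -3030/9811 ≈ -0.30884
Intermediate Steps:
D(H) = 2*H*(191 + H) (D(H) = (2*H)*(191 + H) = 2*H*(191 + H))
l = 58866
D(-90)/l = (2*(-90)*(191 - 90))/58866 = (2*(-90)*101)*(1/58866) = -18180*1/58866 = -3030/9811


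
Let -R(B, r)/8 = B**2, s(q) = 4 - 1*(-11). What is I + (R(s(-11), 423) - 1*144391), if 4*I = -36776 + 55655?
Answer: -565885/4 ≈ -1.4147e+5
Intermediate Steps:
I = 18879/4 (I = (-36776 + 55655)/4 = (1/4)*18879 = 18879/4 ≈ 4719.8)
s(q) = 15 (s(q) = 4 + 11 = 15)
R(B, r) = -8*B**2
I + (R(s(-11), 423) - 1*144391) = 18879/4 + (-8*15**2 - 1*144391) = 18879/4 + (-8*225 - 144391) = 18879/4 + (-1800 - 144391) = 18879/4 - 146191 = -565885/4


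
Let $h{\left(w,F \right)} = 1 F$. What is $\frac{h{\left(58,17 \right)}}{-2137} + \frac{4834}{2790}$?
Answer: $\frac{5141414}{2981115} \approx 1.7247$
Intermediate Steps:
$h{\left(w,F \right)} = F$
$\frac{h{\left(58,17 \right)}}{-2137} + \frac{4834}{2790} = \frac{17}{-2137} + \frac{4834}{2790} = 17 \left(- \frac{1}{2137}\right) + 4834 \cdot \frac{1}{2790} = - \frac{17}{2137} + \frac{2417}{1395} = \frac{5141414}{2981115}$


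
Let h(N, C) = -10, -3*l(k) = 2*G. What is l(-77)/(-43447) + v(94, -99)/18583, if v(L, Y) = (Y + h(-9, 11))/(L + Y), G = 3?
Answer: 4921553/4036878005 ≈ 0.0012191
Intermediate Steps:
l(k) = -2 (l(k) = -2*3/3 = -⅓*6 = -2)
v(L, Y) = (-10 + Y)/(L + Y) (v(L, Y) = (Y - 10)/(L + Y) = (-10 + Y)/(L + Y))
l(-77)/(-43447) + v(94, -99)/18583 = -2/(-43447) + ((-10 - 99)/(94 - 99))/18583 = -2*(-1/43447) + (-109/(-5))*(1/18583) = 2/43447 - ⅕*(-109)*(1/18583) = 2/43447 + (109/5)*(1/18583) = 2/43447 + 109/92915 = 4921553/4036878005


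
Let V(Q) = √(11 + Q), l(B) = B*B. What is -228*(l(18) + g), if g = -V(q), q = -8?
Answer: -73872 + 228*√3 ≈ -73477.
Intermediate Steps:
l(B) = B²
g = -√3 (g = -√(11 - 8) = -√3 ≈ -1.7320)
-228*(l(18) + g) = -228*(18² - √3) = -228*(324 - √3) = -73872 + 228*√3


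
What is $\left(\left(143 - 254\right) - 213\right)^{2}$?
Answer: $104976$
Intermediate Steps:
$\left(\left(143 - 254\right) - 213\right)^{2} = \left(-111 - 213\right)^{2} = \left(-324\right)^{2} = 104976$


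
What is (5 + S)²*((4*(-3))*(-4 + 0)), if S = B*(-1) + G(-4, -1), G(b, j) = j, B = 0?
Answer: 768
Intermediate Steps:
S = -1 (S = 0*(-1) - 1 = 0 - 1 = -1)
(5 + S)²*((4*(-3))*(-4 + 0)) = (5 - 1)²*((4*(-3))*(-4 + 0)) = 4²*(-12*(-4)) = 16*48 = 768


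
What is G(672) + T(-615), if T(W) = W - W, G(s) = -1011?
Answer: -1011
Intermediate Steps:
T(W) = 0
G(672) + T(-615) = -1011 + 0 = -1011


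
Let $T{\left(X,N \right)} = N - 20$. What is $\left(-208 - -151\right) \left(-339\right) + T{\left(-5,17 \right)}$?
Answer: $19320$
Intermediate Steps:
$T{\left(X,N \right)} = -20 + N$
$\left(-208 - -151\right) \left(-339\right) + T{\left(-5,17 \right)} = \left(-208 - -151\right) \left(-339\right) + \left(-20 + 17\right) = \left(-208 + 151\right) \left(-339\right) - 3 = \left(-57\right) \left(-339\right) - 3 = 19323 - 3 = 19320$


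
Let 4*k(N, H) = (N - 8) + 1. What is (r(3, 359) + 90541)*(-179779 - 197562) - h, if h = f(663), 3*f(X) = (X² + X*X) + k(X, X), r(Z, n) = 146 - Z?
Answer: -102657253034/3 ≈ -3.4219e+10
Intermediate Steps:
k(N, H) = -7/4 + N/4 (k(N, H) = ((N - 8) + 1)/4 = ((-8 + N) + 1)/4 = (-7 + N)/4 = -7/4 + N/4)
f(X) = -7/12 + X/12 + 2*X²/3 (f(X) = ((X² + X*X) + (-7/4 + X/4))/3 = ((X² + X²) + (-7/4 + X/4))/3 = (2*X² + (-7/4 + X/4))/3 = (-7/4 + 2*X² + X/4)/3 = -7/12 + X/12 + 2*X²/3)
h = 879302/3 (h = -7/12 + (1/12)*663 + (⅔)*663² = -7/12 + 221/4 + (⅔)*439569 = -7/12 + 221/4 + 293046 = 879302/3 ≈ 2.9310e+5)
(r(3, 359) + 90541)*(-179779 - 197562) - h = ((146 - 1*3) + 90541)*(-179779 - 197562) - 1*879302/3 = ((146 - 3) + 90541)*(-377341) - 879302/3 = (143 + 90541)*(-377341) - 879302/3 = 90684*(-377341) - 879302/3 = -34218791244 - 879302/3 = -102657253034/3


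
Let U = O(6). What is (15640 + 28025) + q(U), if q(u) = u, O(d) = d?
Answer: 43671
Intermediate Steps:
U = 6
(15640 + 28025) + q(U) = (15640 + 28025) + 6 = 43665 + 6 = 43671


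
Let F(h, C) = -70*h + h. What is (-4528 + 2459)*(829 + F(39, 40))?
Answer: 3852478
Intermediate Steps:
F(h, C) = -69*h
(-4528 + 2459)*(829 + F(39, 40)) = (-4528 + 2459)*(829 - 69*39) = -2069*(829 - 2691) = -2069*(-1862) = 3852478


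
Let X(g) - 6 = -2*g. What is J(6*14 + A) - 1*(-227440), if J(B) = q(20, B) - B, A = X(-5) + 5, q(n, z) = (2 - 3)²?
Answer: 227336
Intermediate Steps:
X(g) = 6 - 2*g
q(n, z) = 1 (q(n, z) = (-1)² = 1)
A = 21 (A = (6 - 2*(-5)) + 5 = (6 + 10) + 5 = 16 + 5 = 21)
J(B) = 1 - B
J(6*14 + A) - 1*(-227440) = (1 - (6*14 + 21)) - 1*(-227440) = (1 - (84 + 21)) + 227440 = (1 - 1*105) + 227440 = (1 - 105) + 227440 = -104 + 227440 = 227336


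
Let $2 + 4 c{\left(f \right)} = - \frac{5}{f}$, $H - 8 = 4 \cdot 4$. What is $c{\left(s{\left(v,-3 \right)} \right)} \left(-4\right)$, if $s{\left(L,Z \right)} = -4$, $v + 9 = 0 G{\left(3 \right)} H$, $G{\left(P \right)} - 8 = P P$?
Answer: $\frac{3}{4} \approx 0.75$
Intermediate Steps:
$G{\left(P \right)} = 8 + P^{2}$ ($G{\left(P \right)} = 8 + P P = 8 + P^{2}$)
$H = 24$ ($H = 8 + 4 \cdot 4 = 8 + 16 = 24$)
$v = -9$ ($v = -9 + 0 \left(8 + 3^{2}\right) 24 = -9 + 0 \left(8 + 9\right) 24 = -9 + 0 \cdot 17 \cdot 24 = -9 + 0 \cdot 24 = -9 + 0 = -9$)
$c{\left(f \right)} = - \frac{1}{2} - \frac{5}{4 f}$ ($c{\left(f \right)} = - \frac{1}{2} + \frac{\left(-5\right) \frac{1}{f}}{4} = - \frac{1}{2} - \frac{5}{4 f}$)
$c{\left(s{\left(v,-3 \right)} \right)} \left(-4\right) = \frac{-5 - -8}{4 \left(-4\right)} \left(-4\right) = \frac{1}{4} \left(- \frac{1}{4}\right) \left(-5 + 8\right) \left(-4\right) = \frac{1}{4} \left(- \frac{1}{4}\right) 3 \left(-4\right) = \left(- \frac{3}{16}\right) \left(-4\right) = \frac{3}{4}$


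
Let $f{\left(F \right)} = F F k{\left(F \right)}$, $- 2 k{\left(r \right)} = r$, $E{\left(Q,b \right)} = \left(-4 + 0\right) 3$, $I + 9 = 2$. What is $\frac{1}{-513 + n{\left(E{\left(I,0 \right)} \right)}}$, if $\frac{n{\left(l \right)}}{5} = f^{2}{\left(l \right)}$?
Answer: $\frac{1}{3731967} \approx 2.6796 \cdot 10^{-7}$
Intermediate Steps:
$I = -7$ ($I = -9 + 2 = -7$)
$E{\left(Q,b \right)} = -12$ ($E{\left(Q,b \right)} = \left(-4\right) 3 = -12$)
$k{\left(r \right)} = - \frac{r}{2}$
$f{\left(F \right)} = - \frac{F^{3}}{2}$ ($f{\left(F \right)} = F F \left(- \frac{F}{2}\right) = F^{2} \left(- \frac{F}{2}\right) = - \frac{F^{3}}{2}$)
$n{\left(l \right)} = \frac{5 l^{6}}{4}$ ($n{\left(l \right)} = 5 \left(- \frac{l^{3}}{2}\right)^{2} = 5 \frac{l^{6}}{4} = \frac{5 l^{6}}{4}$)
$\frac{1}{-513 + n{\left(E{\left(I,0 \right)} \right)}} = \frac{1}{-513 + \frac{5 \left(-12\right)^{6}}{4}} = \frac{1}{-513 + \frac{5}{4} \cdot 2985984} = \frac{1}{-513 + 3732480} = \frac{1}{3731967}$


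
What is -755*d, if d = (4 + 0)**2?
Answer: -12080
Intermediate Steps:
d = 16 (d = 4**2 = 16)
-755*d = -755*16 = -12080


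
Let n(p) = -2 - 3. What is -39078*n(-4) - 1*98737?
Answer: 96653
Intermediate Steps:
n(p) = -5
-39078*n(-4) - 1*98737 = -39078*(-5) - 1*98737 = 195390 - 98737 = 96653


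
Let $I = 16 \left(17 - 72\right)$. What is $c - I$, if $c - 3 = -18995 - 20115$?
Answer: $-38227$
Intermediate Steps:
$c = -39107$ ($c = 3 - 39110 = -39107$)
$I = -880$ ($I = 16 \left(-55\right) = -880$)
$c - I = -39107 - -880 = -39107 + 880 = -38227$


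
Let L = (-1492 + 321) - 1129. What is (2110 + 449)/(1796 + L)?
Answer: -853/168 ≈ -5.0774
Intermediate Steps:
L = -2300 (L = -1171 - 1129 = -2300)
(2110 + 449)/(1796 + L) = (2110 + 449)/(1796 - 2300) = 2559/(-504) = 2559*(-1/504) = -853/168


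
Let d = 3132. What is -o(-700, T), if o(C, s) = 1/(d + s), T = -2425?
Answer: -1/707 ≈ -0.0014144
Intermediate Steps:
o(C, s) = 1/(3132 + s)
-o(-700, T) = -1/(3132 - 2425) = -1/707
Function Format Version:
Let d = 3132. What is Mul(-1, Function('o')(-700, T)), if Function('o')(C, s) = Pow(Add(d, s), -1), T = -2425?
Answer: Rational(-1, 707) ≈ -0.0014144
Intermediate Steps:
Function('o')(C, s) = Pow(Add(3132, s), -1)
Mul(-1, Function('o')(-700, T)) = Mul(-1, Pow(Add(3132, -2425), -1)) = Mul(-1, Pow(707, -1)) = Mul(-1, Rational(1, 707)) = Rational(-1, 707)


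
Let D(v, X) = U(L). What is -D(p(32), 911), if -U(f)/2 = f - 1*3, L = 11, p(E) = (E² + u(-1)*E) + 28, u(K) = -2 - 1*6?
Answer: 16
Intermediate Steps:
u(K) = -8 (u(K) = -2 - 6 = -8)
p(E) = 28 + E² - 8*E (p(E) = (E² - 8*E) + 28 = 28 + E² - 8*E)
U(f) = 6 - 2*f (U(f) = -2*(f - 1*3) = -2*(f - 3) = -2*(-3 + f) = 6 - 2*f)
D(v, X) = -16 (D(v, X) = 6 - 2*11 = 6 - 22 = -16)
-D(p(32), 911) = -1*(-16) = 16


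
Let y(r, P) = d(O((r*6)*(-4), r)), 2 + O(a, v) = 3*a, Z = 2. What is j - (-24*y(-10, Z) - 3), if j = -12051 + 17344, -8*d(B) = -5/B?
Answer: 3802543/718 ≈ 5296.0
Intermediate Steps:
O(a, v) = -2 + 3*a
d(B) = 5/(8*B) (d(B) = -(-5)/(8*B) = 5/(8*B))
y(r, P) = 5/(8*(-2 - 72*r)) (y(r, P) = 5/(8*(-2 + 3*((r*6)*(-4)))) = 5/(8*(-2 + 3*((6*r)*(-4)))) = 5/(8*(-2 + 3*(-24*r))) = 5/(8*(-2 - 72*r)))
j = 5293
j - (-24*y(-10, Z) - 3) = 5293 - (-15/(2*(-1 - 36*(-10))) - 3) = 5293 - (-15/(2*(-1 + 360)) - 3) = 5293 - (-15/(2*359) - 3) = 5293 - (-24*5/5744 - 3) = 5293 - (-15/718 - 3) = 5293 - 1*(-2169/718) = 5293 + 2169/718 = 3802543/718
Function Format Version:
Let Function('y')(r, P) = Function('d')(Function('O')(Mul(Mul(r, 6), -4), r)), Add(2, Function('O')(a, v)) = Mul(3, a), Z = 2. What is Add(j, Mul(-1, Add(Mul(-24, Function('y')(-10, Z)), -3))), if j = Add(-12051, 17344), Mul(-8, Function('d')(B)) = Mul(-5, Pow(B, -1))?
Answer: Rational(3802543, 718) ≈ 5296.0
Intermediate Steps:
Function('O')(a, v) = Add(-2, Mul(3, a))
Function('d')(B) = Mul(Rational(5, 8), Pow(B, -1)) (Function('d')(B) = Mul(Rational(-1, 8), Mul(-5, Pow(B, -1))) = Mul(Rational(5, 8), Pow(B, -1)))
Function('y')(r, P) = Mul(Rational(5, 8), Pow(Add(-2, Mul(-72, r)), -1)) (Function('y')(r, P) = Mul(Rational(5, 8), Pow(Add(-2, Mul(3, Mul(Mul(r, 6), -4))), -1)) = Mul(Rational(5, 8), Pow(Add(-2, Mul(3, Mul(Mul(6, r), -4))), -1)) = Mul(Rational(5, 8), Pow(Add(-2, Mul(3, Mul(-24, r))), -1)) = Mul(Rational(5, 8), Pow(Add(-2, Mul(-72, r)), -1)))
j = 5293
Add(j, Mul(-1, Add(Mul(-24, Function('y')(-10, Z)), -3))) = Add(5293, Mul(-1, Add(Mul(-24, Mul(Rational(5, 16), Pow(Add(-1, Mul(-36, -10)), -1))), -3))) = Add(5293, Mul(-1, Add(Mul(-24, Mul(Rational(5, 16), Pow(Add(-1, 360), -1))), -3))) = Add(5293, Mul(-1, Add(Mul(-24, Mul(Rational(5, 16), Pow(359, -1))), -3))) = Add(5293, Mul(-1, Add(Mul(-24, Mul(Rational(5, 16), Rational(1, 359))), -3))) = Add(5293, Mul(-1, Add(Mul(-24, Rational(5, 5744)), -3))) = Add(5293, Mul(-1, Add(Rational(-15, 718), -3))) = Add(5293, Mul(-1, Rational(-2169, 718))) = Add(5293, Rational(2169, 718)) = Rational(3802543, 718)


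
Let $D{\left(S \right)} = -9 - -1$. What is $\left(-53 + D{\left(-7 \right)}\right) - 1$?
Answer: $-62$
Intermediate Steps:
$D{\left(S \right)} = -8$ ($D{\left(S \right)} = -9 + 1 = -8$)
$\left(-53 + D{\left(-7 \right)}\right) - 1 = \left(-53 - 8\right) - 1 = -61 - 1 = -62$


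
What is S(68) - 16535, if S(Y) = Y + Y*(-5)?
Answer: -16807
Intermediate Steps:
S(Y) = -4*Y (S(Y) = Y - 5*Y = -4*Y)
S(68) - 16535 = -4*68 - 16535 = -272 - 16535 = -16807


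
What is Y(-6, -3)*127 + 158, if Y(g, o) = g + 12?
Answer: 920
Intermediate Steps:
Y(g, o) = 12 + g
Y(-6, -3)*127 + 158 = (12 - 6)*127 + 158 = 6*127 + 158 = 762 + 158 = 920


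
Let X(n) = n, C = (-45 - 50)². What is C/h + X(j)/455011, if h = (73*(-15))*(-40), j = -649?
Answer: 163121923/797179272 ≈ 0.20462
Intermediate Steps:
C = 9025 (C = (-95)² = 9025)
h = 43800 (h = -1095*(-40) = 43800)
C/h + X(j)/455011 = 9025/43800 - 649/455011 = 9025*(1/43800) - 649*1/455011 = 361/1752 - 649/455011 = 163121923/797179272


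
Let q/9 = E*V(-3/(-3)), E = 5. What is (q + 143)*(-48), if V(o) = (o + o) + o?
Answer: -13344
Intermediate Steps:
V(o) = 3*o (V(o) = 2*o + o = 3*o)
q = 135 (q = 9*(5*(3*(-3/(-3)))) = 9*(5*(3*(-3*(-⅓)))) = 9*(5*(3*1)) = 9*(5*3) = 9*15 = 135)
(q + 143)*(-48) = (135 + 143)*(-48) = 278*(-48) = -13344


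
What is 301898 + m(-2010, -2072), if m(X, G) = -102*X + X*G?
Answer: 4671638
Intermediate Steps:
m(X, G) = -102*X + G*X
301898 + m(-2010, -2072) = 301898 - 2010*(-102 - 2072) = 301898 - 2010*(-2174) = 301898 + 4369740 = 4671638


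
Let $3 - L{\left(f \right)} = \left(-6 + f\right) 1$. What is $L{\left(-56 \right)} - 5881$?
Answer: $-5816$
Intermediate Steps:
$L{\left(f \right)} = 9 - f$ ($L{\left(f \right)} = 3 - \left(-6 + f\right) 1 = 3 - \left(-6 + f\right) = 9 - f$)
$L{\left(-56 \right)} - 5881 = \left(9 - -56\right) - 5881 = \left(9 + 56\right) - 5881 = 65 - 5881 = -5816$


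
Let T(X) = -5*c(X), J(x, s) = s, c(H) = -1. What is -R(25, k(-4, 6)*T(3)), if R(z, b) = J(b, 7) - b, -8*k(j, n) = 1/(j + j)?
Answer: -443/64 ≈ -6.9219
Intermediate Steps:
k(j, n) = -1/(16*j) (k(j, n) = -1/(8*(j + j)) = -1/(2*j)/8 = -1/(16*j))
T(X) = 5 (T(X) = -5*(-1) = 5)
R(z, b) = 7 - b
-R(25, k(-4, 6)*T(3)) = -(7 - (-1/16/(-4))*5) = -(7 - (-1/16*(-1/4))*5) = -(7 - 5/64) = -1*443/64 = -443/64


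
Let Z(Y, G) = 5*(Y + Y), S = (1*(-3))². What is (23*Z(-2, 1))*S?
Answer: -4140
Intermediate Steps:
S = 9 (S = (-3)² = 9)
Z(Y, G) = 10*Y (Z(Y, G) = 5*(2*Y) = 10*Y)
(23*Z(-2, 1))*S = (23*(10*(-2)))*9 = (23*(-20))*9 = -460*9 = -4140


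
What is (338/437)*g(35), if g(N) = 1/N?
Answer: 338/15295 ≈ 0.022099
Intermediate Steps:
(338/437)*g(35) = (338/437)/35 = (338*(1/437))*(1/35) = (338/437)*(1/35) = 338/15295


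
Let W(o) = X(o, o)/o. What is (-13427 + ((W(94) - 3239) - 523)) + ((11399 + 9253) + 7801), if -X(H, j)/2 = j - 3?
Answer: 529317/47 ≈ 11262.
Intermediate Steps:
X(H, j) = 6 - 2*j (X(H, j) = -2*(j - 3) = -2*(-3 + j) = 6 - 2*j)
W(o) = (6 - 2*o)/o
(-13427 + ((W(94) - 3239) - 523)) + ((11399 + 9253) + 7801) = (-13427 + (((-2 + 6/94) - 3239) - 523)) + ((11399 + 9253) + 7801) = (-13427 + (((-2 + 6*(1/94)) - 3239) - 523)) + (20652 + 7801) = (-13427 + (((-2 + 3/47) - 3239) - 523)) + 28453 = (-13427 + ((-91/47 - 3239) - 523)) + 28453 = (-13427 + (-152324/47 - 523)) + 28453 = (-13427 - 176905/47) + 28453 = -807974/47 + 28453 = 529317/47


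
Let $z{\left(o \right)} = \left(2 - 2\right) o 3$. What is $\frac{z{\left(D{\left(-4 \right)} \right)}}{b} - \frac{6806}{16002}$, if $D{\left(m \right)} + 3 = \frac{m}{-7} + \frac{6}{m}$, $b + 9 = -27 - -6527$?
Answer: $- \frac{3403}{8001} \approx -0.42532$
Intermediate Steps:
$b = 6491$ ($b = -9 - -6500 = -9 + \left(-27 + 6527\right) = -9 + 6500 = 6491$)
$D{\left(m \right)} = -3 + \frac{6}{m} - \frac{m}{7}$ ($D{\left(m \right)} = -3 + \left(\frac{m}{-7} + \frac{6}{m}\right) = -3 + \left(m \left(- \frac{1}{7}\right) + \frac{6}{m}\right) = -3 - \left(- \frac{6}{m} + \frac{m}{7}\right) = -3 + \frac{6}{m} - \frac{m}{7}$)
$z{\left(o \right)} = 0$ ($z{\left(o \right)} = 0 o 3 = 0 \cdot 3 = 0$)
$\frac{z{\left(D{\left(-4 \right)} \right)}}{b} - \frac{6806}{16002} = \frac{0}{6491} - \frac{6806}{16002} = 0 \cdot \frac{1}{6491} - \frac{3403}{8001} = 0 - \frac{3403}{8001} = - \frac{3403}{8001}$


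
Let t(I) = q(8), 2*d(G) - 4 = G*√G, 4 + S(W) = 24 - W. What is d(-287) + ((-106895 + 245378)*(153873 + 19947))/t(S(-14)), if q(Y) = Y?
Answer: 6017778769/2 - 287*I*√287/2 ≈ 3.0089e+9 - 2431.0*I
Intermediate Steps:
S(W) = 20 - W (S(W) = -4 + (24 - W) = 20 - W)
d(G) = 2 + G^(3/2)/2 (d(G) = 2 + (G*√G)/2 = 2 + G^(3/2)/2)
t(I) = 8
d(-287) + ((-106895 + 245378)*(153873 + 19947))/t(S(-14)) = (2 + (-287)^(3/2)/2) + ((-106895 + 245378)*(153873 + 19947))/8 = (2 + (-287*I*√287)/2) + (138483*173820)*(⅛) = (2 - 287*I*√287/2) + 24071115060*(⅛) = (2 - 287*I*√287/2) + 6017778765/2 = 6017778769/2 - 287*I*√287/2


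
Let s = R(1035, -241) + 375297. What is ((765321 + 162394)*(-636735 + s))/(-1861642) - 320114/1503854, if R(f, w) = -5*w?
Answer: 181531465532401971/1399818884134 ≈ 1.2968e+5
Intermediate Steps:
s = 376502 (s = -5*(-241) + 375297 = 1205 + 375297 = 376502)
((765321 + 162394)*(-636735 + s))/(-1861642) - 320114/1503854 = ((765321 + 162394)*(-636735 + 376502))/(-1861642) - 320114/1503854 = (927715*(-260233))*(-1/1861642) - 320114*1/1503854 = -241422057595*(-1/1861642) - 160057/751927 = 241422057595/1861642 - 160057/751927 = 181531465532401971/1399818884134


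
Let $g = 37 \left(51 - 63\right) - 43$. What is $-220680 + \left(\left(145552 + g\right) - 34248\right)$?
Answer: $-109863$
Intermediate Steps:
$g = -487$ ($g = 37 \left(-12\right) - 43 = -444 - 43 = -487$)
$-220680 + \left(\left(145552 + g\right) - 34248\right) = -220680 + \left(\left(145552 - 487\right) - 34248\right) = -220680 + \left(145065 - 34248\right) = -220680 + 110817 = -109863$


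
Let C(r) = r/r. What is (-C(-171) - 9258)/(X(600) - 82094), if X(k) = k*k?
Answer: -9259/277906 ≈ -0.033317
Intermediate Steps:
C(r) = 1
X(k) = k²
(-C(-171) - 9258)/(X(600) - 82094) = (-1*1 - 9258)/(600² - 82094) = (-1 - 9258)/(360000 - 82094) = -9259/277906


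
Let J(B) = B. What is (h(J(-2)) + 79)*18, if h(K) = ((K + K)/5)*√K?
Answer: 1422 - 72*I*√2/5 ≈ 1422.0 - 20.365*I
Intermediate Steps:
h(K) = 2*K^(3/2)/5 (h(K) = ((2*K)/5)*√K = (2*K/5)*√K = 2*K^(3/2)/5)
(h(J(-2)) + 79)*18 = (2*(-2)^(3/2)/5 + 79)*18 = (2*(-2*I*√2)/5 + 79)*18 = (-4*I*√2/5 + 79)*18 = (79 - 4*I*√2/5)*18 = 1422 - 72*I*√2/5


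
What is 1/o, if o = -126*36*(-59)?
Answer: 1/267624 ≈ 3.7366e-6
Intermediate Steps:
o = 267624 (o = -4536*(-59) = 267624)
1/o = 1/267624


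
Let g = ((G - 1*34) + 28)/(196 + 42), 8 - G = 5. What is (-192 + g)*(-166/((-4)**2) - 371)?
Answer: 139427649/1904 ≈ 73229.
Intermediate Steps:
G = 3 (G = 8 - 1*5 = 8 - 5 = 3)
g = -3/238 (g = ((3 - 1*34) + 28)/(196 + 42) = ((3 - 34) + 28)/238 = (-31 + 28)*(1/238) = -3*1/238 = -3/238 ≈ -0.012605)
(-192 + g)*(-166/((-4)**2) - 371) = (-192 - 3/238)*(-166/((-4)**2) - 371) = -45699*(-166/16 - 371)/238 = -45699*(-166*1/16 - 371)/238 = -45699*(-83/8 - 371)/238 = -45699/238*(-3051/8) = 139427649/1904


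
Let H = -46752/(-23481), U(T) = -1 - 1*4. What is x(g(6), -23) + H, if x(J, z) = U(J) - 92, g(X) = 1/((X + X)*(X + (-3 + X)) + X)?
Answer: -743635/7827 ≈ -95.009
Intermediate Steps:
U(T) = -5 (U(T) = -1 - 4 = -5)
g(X) = 1/(X + 2*X*(-3 + 2*X)) (g(X) = 1/((2*X)*(-3 + 2*X) + X) = 1/(2*X*(-3 + 2*X) + X) = 1/(X + 2*X*(-3 + 2*X)))
H = 15584/7827 (H = -46752*(-1/23481) = 15584/7827 ≈ 1.9911)
x(J, z) = -97 (x(J, z) = -5 - 92 = -97)
x(g(6), -23) + H = -97 + 15584/7827 = -743635/7827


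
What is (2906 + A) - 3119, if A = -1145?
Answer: -1358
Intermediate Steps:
(2906 + A) - 3119 = (2906 - 1145) - 3119 = 1761 - 3119 = -1358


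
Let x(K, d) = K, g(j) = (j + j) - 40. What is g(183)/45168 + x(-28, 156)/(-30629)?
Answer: 5624879/691725336 ≈ 0.0081317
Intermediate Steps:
g(j) = -40 + 2*j (g(j) = 2*j - 40 = -40 + 2*j)
g(183)/45168 + x(-28, 156)/(-30629) = (-40 + 2*183)/45168 - 28/(-30629) = (-40 + 366)*(1/45168) - 28*(-1/30629) = 326*(1/45168) + 28/30629 = 163/22584 + 28/30629 = 5624879/691725336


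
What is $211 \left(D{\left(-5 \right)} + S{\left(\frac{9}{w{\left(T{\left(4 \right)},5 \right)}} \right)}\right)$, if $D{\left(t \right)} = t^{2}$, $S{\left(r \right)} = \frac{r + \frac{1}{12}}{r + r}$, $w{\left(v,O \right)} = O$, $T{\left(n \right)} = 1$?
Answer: $\frac{1163243}{216} \approx 5385.4$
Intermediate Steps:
$S{\left(r \right)} = \frac{\frac{1}{12} + r}{2 r}$ ($S{\left(r \right)} = \frac{r + \frac{1}{12}}{2 r} = \left(\frac{1}{12} + r\right) \frac{1}{2 r} = \frac{\frac{1}{12} + r}{2 r}$)
$211 \left(D{\left(-5 \right)} + S{\left(\frac{9}{w{\left(T{\left(4 \right)},5 \right)}} \right)}\right) = 211 \left(\left(-5\right)^{2} + \frac{1 + 12 \cdot \frac{9}{5}}{24 \cdot \frac{9}{5}}\right) = 211 \left(25 + \frac{1 + 12 \cdot 9 \cdot \frac{1}{5}}{24 \cdot 9 \cdot \frac{1}{5}}\right) = 211 \left(25 + \frac{1 + 12 \cdot \frac{9}{5}}{24 \cdot \frac{9}{5}}\right) = 211 \left(25 + \frac{1}{24} \cdot \frac{5}{9} \left(1 + \frac{108}{5}\right)\right) = 211 \left(25 + \frac{1}{24} \cdot \frac{5}{9} \cdot \frac{113}{5}\right) = 211 \left(25 + \frac{113}{216}\right) = 211 \cdot \frac{5513}{216} = \frac{1163243}{216}$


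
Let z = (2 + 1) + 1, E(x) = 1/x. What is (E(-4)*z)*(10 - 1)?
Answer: -9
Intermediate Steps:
z = 4 (z = 3 + 1 = 4)
(E(-4)*z)*(10 - 1) = (4/(-4))*(10 - 1) = -1/4*4*9 = -1*9 = -9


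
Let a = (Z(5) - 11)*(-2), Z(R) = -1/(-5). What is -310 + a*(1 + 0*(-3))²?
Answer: -1442/5 ≈ -288.40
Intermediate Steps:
Z(R) = ⅕ (Z(R) = -1*(-⅕) = ⅕)
a = 108/5 (a = (⅕ - 11)*(-2) = -54/5*(-2) = 108/5 ≈ 21.600)
-310 + a*(1 + 0*(-3))² = -310 + 108*(1 + 0*(-3))²/5 = -310 + 108*(1 + 0)²/5 = -310 + (108/5)*1² = -310 + (108/5)*1 = -310 + 108/5 = -1442/5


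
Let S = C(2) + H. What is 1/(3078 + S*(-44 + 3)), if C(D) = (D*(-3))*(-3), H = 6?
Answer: 1/2094 ≈ 0.00047755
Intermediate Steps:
C(D) = 9*D (C(D) = -3*D*(-3) = 9*D)
S = 24 (S = 9*2 + 6 = 18 + 6 = 24)
1/(3078 + S*(-44 + 3)) = 1/(3078 + 24*(-44 + 3)) = 1/(3078 + 24*(-41)) = 1/(3078 - 984) = 1/2094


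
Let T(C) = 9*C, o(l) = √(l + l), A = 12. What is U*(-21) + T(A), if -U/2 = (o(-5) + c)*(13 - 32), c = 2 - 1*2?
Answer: 108 - 798*I*√10 ≈ 108.0 - 2523.5*I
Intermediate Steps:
o(l) = √2*√l (o(l) = √(2*l) = √2*√l)
c = 0 (c = 2 - 2 = 0)
U = 38*I*√10 (U = -2*(√2*√(-5) + 0)*(13 - 32) = -2*(√2*(I*√5) + 0)*(-19) = -2*(I*√10 + 0)*(-19) = -2*I*√10*(-19) = -(-38)*I*√10 = 38*I*√10 ≈ 120.17*I)
U*(-21) + T(A) = (38*I*√10)*(-21) + 9*12 = -798*I*√10 + 108 = 108 - 798*I*√10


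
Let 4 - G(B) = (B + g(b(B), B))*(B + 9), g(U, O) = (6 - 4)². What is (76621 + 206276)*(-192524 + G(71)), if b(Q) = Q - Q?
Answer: -56160712440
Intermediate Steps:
b(Q) = 0
g(U, O) = 4 (g(U, O) = 2² = 4)
G(B) = 4 - (4 + B)*(9 + B) (G(B) = 4 - (B + 4)*(B + 9) = 4 - (4 + B)*(9 + B))
(76621 + 206276)*(-192524 + G(71)) = (76621 + 206276)*(-192524 + (-32 - 1*71² - 13*71)) = 282897*(-192524 + (-32 - 1*5041 - 923)) = 282897*(-192524 + (-32 - 5041 - 923)) = 282897*(-192524 - 5996) = 282897*(-198520) = -56160712440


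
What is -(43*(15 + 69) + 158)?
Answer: -3770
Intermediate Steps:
-(43*(15 + 69) + 158) = -(43*84 + 158) = -(3612 + 158) = -1*3770 = -3770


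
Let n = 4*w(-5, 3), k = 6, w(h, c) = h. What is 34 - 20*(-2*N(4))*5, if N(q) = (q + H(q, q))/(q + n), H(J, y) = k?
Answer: -91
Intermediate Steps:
H(J, y) = 6
n = -20 (n = 4*(-5) = -20)
N(q) = (6 + q)/(-20 + q) (N(q) = (q + 6)/(q - 20) = (6 + q)/(-20 + q))
34 - 20*(-2*N(4))*5 = 34 - 20*(-2*(6 + 4)/(-20 + 4))*5 = 34 - 20*(-2*10/(-16))*5 = 34 - 20*(-(-1)*10/8)*5 = 34 - 20*(-2*(-5/8))*5 = 34 - 25*5 = 34 - 20*25/4 = 34 - 125 = -91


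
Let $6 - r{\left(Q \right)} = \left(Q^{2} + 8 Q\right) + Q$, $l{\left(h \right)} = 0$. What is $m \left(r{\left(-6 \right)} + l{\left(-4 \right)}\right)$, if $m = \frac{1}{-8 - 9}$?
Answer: $- \frac{24}{17} \approx -1.4118$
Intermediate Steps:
$m = - \frac{1}{17}$ ($m = \frac{1}{-17} = - \frac{1}{17} \approx -0.058824$)
$r{\left(Q \right)} = 6 - Q^{2} - 9 Q$ ($r{\left(Q \right)} = 6 - \left(\left(Q^{2} + 8 Q\right) + Q\right) = 6 - \left(Q^{2} + 9 Q\right) = 6 - Q^{2} - 9 Q$)
$m \left(r{\left(-6 \right)} + l{\left(-4 \right)}\right) = - \frac{\left(6 - \left(-6\right)^{2} - -54\right) + 0}{17} = - \frac{\left(6 - 36 + 54\right) + 0}{17} = - \frac{24 + 0}{17} = \left(- \frac{1}{17}\right) 24 = - \frac{24}{17}$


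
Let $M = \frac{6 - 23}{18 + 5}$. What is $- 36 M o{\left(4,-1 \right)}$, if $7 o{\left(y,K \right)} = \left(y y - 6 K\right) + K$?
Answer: $\frac{1836}{23} \approx 79.826$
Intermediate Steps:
$M = - \frac{17}{23} \approx -0.73913$
$o{\left(y,K \right)} = - \frac{5 K}{7} + \frac{y^{2}}{7}$ ($o{\left(y,K \right)} = \frac{\left(y y - 6 K\right) + K}{7} = \frac{\left(y^{2} - 6 K\right) + K}{7} = \frac{y^{2} - 5 K}{7} = - \frac{5 K}{7} + \frac{y^{2}}{7}$)
$- 36 M o{\left(4,-1 \right)} = \left(-36\right) \left(- \frac{17}{23}\right) \left(\left(- \frac{5}{7}\right) \left(-1\right) + \frac{4^{2}}{7}\right) = \frac{612 \left(\frac{5}{7} + \frac{1}{7} \cdot 16\right)}{23} = \frac{612 \left(\frac{5}{7} + \frac{16}{7}\right)}{23} = \frac{612}{23} \cdot 3 = \frac{1836}{23}$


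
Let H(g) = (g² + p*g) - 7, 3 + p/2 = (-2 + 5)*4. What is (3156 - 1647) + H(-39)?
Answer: 2321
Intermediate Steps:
p = 18 (p = -6 + 2*((-2 + 5)*4) = -6 + 2*(3*4) = -6 + 2*12 = -6 + 24 = 18)
H(g) = -7 + g² + 18*g (H(g) = (g² + 18*g) - 7 = -7 + g² + 18*g)
(3156 - 1647) + H(-39) = (3156 - 1647) + (-7 + (-39)² + 18*(-39)) = 1509 + (-7 + 1521 - 702) = 1509 + 812 = 2321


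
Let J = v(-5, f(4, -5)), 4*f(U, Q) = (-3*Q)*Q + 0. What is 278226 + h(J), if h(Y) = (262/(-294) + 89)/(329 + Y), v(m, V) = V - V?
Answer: 13455856990/48363 ≈ 2.7823e+5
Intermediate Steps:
f(U, Q) = -3*Q**2/4 (f(U, Q) = ((-3*Q)*Q + 0)/4 = (-3*Q**2 + 0)/4 = (-3*Q**2)/4 = -3*Q**2/4)
v(m, V) = 0
J = 0
h(Y) = 12952/(147*(329 + Y)) (h(Y) = (262*(-1/294) + 89)/(329 + Y) = (-131/147 + 89)/(329 + Y) = 12952/(147*(329 + Y)))
278226 + h(J) = 278226 + 12952/(147*(329 + 0)) = 278226 + (12952/147)/329 = 278226 + (12952/147)*(1/329) = 278226 + 12952/48363 = 13455856990/48363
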